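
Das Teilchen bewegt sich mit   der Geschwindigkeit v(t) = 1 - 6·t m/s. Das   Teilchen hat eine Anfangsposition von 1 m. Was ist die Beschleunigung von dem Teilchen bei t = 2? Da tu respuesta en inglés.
We must differentiate our velocity equation v(t) = 1 - 6·t 1 time. The derivative of velocity gives acceleration: a(t) = -6. From the given acceleration equation a(t) = -6, we substitute t = 2 to get a = -6.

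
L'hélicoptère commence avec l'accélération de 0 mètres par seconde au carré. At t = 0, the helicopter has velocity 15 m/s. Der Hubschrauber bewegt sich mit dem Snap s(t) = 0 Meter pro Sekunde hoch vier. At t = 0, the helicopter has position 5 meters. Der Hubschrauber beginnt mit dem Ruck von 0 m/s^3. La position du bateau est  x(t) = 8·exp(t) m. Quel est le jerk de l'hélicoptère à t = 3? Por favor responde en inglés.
We need to integrate our snap equation s(t) = 0 1 time. The antiderivative of snap is jerk. Using j(0) = 0, we get j(t) = 0. From the given jerk equation j(t) = 0, we substitute t = 3 to get j = 0.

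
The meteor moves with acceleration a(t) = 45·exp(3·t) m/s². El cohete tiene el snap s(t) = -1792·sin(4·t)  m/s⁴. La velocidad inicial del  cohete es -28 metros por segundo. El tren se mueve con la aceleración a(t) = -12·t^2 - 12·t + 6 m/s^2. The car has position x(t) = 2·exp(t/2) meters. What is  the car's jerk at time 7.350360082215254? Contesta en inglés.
We must differentiate our position equation x(t) = 2·exp(t/2) 3 times. The derivative of position gives velocity: v(t) = exp(t/2). Taking d/dt of v(t), we find a(t) = exp(t/2)/2. Differentiating acceleration, we get jerk: j(t) = exp(t/2)/4. From the given jerk equation j(t) = exp(t/2)/4, we substitute t = 7.350360082215254 to get j = 9.86393996911851.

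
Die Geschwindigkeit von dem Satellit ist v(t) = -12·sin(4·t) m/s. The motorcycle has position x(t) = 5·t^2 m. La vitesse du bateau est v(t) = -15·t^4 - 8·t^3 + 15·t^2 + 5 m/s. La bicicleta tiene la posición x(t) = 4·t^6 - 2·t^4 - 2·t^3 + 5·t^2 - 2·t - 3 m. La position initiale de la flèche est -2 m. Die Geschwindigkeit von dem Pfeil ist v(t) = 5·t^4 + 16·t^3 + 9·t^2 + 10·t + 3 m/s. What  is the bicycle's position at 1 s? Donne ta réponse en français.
De l'équation de la position x(t) = 4·t^6 - 2·t^4 - 2·t^3 + 5·t^2 - 2·t - 3, nous substituons t = 1 pour obtenir x = 0.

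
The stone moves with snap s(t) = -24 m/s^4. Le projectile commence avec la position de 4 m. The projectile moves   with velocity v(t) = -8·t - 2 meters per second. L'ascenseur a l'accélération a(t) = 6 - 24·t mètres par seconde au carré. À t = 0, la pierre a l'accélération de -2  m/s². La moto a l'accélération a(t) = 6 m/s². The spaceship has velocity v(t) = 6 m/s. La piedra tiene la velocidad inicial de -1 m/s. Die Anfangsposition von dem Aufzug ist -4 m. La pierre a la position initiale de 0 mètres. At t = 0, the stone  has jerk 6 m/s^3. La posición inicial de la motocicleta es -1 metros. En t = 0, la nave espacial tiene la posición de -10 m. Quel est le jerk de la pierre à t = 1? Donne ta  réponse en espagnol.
Necesitamos integrar nuestra ecuación del snap s(t) = -24 1 vez. Tomando ∫s(t)dt y aplicando j(0) = 6, encontramos j(t) = 6 - 24·t. De la ecuación de la sacudida j(t) = 6 - 24·t, sustituimos t = 1 para obtener j = -18.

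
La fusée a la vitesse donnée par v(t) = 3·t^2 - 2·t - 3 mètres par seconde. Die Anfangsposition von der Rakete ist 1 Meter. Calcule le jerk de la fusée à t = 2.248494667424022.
Pour résoudre ceci, nous devons prendre 2 dérivées de notre équation de la vitesse v(t) = 3·t^2 - 2·t - 3. En prenant d/dt de v(t), nous trouvons a(t) = 6·t - 2. En prenant d/dt de a(t), nous trouvons j(t) = 6. De l'équation du jerk j(t) = 6, nous substituons t = 2.248494667424022 pour obtenir j = 6.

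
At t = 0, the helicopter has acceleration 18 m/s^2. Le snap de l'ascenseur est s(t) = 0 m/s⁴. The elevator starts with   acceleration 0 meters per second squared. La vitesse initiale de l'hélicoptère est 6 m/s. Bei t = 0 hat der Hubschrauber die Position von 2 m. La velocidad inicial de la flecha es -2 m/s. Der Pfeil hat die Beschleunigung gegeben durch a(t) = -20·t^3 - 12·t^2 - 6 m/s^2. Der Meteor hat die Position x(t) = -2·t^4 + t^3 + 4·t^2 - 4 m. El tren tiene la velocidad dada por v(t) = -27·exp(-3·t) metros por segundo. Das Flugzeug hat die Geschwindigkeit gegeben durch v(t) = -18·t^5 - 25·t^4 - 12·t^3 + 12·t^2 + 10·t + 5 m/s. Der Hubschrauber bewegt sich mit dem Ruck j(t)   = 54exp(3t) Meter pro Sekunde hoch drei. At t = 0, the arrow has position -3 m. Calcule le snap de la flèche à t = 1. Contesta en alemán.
Um dies zu lösen, müssen wir 2 Ableitungen unserer Gleichung für die Beschleunigung a(t) = -20·t^3 - 12·t^2 - 6 nehmen. Mit d/dt von a(t) finden wir j(t) = -60·t^2 - 24·t. Die Ableitung von dem Ruck ergibt den Snap: s(t) = -120·t - 24. Aus der Gleichung für den Snap s(t) = -120·t - 24, setzen wir t = 1 ein und erhalten s = -144.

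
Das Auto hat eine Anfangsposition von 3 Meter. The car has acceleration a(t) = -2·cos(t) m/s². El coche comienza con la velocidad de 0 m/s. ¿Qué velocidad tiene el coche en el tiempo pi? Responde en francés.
Pour résoudre ceci, nous devons prendre 1 intégrale de notre équation de l'accélération a(t) = -2·cos(t). L'intégrale de l'accélération, avec v(0) = 0, donne la vitesse: v(t) = -2·sin(t). De l'équation de la vitesse v(t) = -2·sin(t), nous substituons t = pi pour obtenir v = 0.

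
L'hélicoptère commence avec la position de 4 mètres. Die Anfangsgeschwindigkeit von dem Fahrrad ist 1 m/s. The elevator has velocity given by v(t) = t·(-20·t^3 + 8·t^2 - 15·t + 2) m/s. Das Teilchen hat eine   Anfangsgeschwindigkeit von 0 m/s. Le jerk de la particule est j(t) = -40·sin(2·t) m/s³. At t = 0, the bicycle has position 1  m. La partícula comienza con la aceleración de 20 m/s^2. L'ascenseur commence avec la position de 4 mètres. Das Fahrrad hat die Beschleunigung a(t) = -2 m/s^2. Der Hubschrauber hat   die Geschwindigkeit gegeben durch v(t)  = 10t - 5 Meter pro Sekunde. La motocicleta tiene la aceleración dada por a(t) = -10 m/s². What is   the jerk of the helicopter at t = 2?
Starting from velocity v(t) = 10·t - 5, we take 2 derivatives. The derivative of velocity gives acceleration: a(t) = 10. Taking d/dt of a(t), we find j(t) = 0. We have jerk j(t) = 0. Substituting t = 2: j(2) = 0.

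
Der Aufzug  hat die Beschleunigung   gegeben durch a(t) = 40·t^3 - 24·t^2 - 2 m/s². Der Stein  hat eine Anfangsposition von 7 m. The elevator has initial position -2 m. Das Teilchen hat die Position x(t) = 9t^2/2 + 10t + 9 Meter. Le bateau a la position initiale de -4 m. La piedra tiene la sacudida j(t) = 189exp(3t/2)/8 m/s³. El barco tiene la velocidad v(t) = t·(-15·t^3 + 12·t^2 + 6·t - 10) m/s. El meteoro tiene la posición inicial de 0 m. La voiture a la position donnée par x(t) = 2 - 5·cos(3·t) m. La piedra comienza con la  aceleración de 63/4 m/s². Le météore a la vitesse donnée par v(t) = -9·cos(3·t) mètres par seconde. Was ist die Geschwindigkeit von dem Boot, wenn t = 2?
Aus der Gleichung für die Geschwindigkeit v(t) = t·(-15·t^3 + 12·t^2 + 6·t - 10), setzen wir t = 2 ein und erhalten v = -140.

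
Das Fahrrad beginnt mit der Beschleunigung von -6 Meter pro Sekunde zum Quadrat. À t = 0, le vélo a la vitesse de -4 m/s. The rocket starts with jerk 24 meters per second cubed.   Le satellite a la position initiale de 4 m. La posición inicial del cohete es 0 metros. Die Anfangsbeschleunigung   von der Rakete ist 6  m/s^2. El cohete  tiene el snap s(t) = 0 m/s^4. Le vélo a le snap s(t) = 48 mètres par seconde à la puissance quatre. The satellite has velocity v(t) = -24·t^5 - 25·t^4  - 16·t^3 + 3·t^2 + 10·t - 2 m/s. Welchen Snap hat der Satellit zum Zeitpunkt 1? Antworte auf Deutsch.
Um dies zu lösen, müssen wir 3 Ableitungen unserer Gleichung für die Geschwindigkeit v(t) = -24·t^5 - 25·t^4 - 16·t^3 + 3·t^2 + 10·t - 2 nehmen. Die Ableitung von der Geschwindigkeit ergibt die Beschleunigung: a(t) = -120·t^4 - 100·t^3 - 48·t^2 + 6·t + 10. Mit d/dt von a(t) finden wir j(t) = -480·t^3 - 300·t^2 - 96·t + 6. Mit d/dt von j(t) finden wir s(t) = -1440·t^2 - 600·t - 96. Wir haben den Snap s(t) = -1440·t^2 - 600·t - 96. Durch Einsetzen von t = 1: s(1) = -2136.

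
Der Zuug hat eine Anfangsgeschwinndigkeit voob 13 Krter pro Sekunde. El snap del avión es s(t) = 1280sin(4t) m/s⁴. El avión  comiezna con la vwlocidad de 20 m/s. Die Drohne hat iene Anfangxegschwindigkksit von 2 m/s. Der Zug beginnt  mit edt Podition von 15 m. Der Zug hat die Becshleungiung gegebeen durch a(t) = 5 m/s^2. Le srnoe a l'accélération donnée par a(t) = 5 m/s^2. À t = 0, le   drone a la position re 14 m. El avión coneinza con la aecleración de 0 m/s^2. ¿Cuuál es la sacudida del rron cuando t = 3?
Partiendo de la aceleración a(t) = 5, tomamos 1 derivada. La derivada de la aceleración da la sacudida: j(t) = 0. Usando j(t) = 0 y sustituyendo t = 3, encontramos j = 0.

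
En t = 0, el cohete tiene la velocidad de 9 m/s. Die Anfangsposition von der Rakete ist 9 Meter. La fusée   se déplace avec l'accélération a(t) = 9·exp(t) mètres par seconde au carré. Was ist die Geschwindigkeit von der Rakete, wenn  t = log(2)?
Wir müssen die Stammfunktion unserer Gleichung für die Beschleunigung a(t) = 9·exp(t) 1-mal finden. Durch Integration von der Beschleunigung und Verwendung der Anfangsbedingung v(0) = 9, erhalten wir v(t) = 9·exp(t). Aus der Gleichung für die Geschwindigkeit v(t) = 9·exp(t), setzen wir t = log(2) ein und erhalten v = 18.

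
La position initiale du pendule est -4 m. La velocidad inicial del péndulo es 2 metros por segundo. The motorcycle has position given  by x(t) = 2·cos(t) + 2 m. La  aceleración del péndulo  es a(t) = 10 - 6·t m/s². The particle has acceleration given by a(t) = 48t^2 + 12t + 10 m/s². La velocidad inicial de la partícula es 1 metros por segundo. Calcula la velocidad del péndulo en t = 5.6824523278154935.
Partiendo de la aceleración a(t) = 10 - 6·t, tomamos 1 antiderivada. Tomando ∫a(t)dt y aplicando v(0) = 2, encontramos v(t) = -3·t^2 + 10·t + 2. Tenemos la velocidad v(t) = -3·t^2 + 10·t + 2. Sustituyendo t = 5.6824523278154935: v(5.6824523278154935) = -38.0462700955322.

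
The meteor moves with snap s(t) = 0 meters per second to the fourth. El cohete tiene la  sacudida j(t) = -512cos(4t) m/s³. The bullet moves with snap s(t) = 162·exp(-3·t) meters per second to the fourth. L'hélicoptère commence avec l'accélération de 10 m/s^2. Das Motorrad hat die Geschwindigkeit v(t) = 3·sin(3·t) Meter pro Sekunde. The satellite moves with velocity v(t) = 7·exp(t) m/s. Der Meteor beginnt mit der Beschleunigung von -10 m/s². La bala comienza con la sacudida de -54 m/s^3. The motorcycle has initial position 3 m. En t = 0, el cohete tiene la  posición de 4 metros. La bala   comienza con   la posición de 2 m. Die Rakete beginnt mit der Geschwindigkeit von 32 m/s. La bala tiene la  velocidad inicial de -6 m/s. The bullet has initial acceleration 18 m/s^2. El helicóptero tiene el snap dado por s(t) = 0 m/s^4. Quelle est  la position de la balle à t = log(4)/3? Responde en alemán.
Um dies zu lösen, müssen wir 4 Stammfunktionen unserer Gleichung für den Snap s(t) = 162·exp(-3·t) finden. Die Stammfunktion von dem Snap, mit j(0) = -54, ergibt den Ruck: j(t) = -54·exp(-3·t). Mit ∫j(t)dt und Anwendung von a(0) = 18, finden wir a(t) = 18·exp(-3·t). Die Stammfunktion von der Beschleunigung ist die Geschwindigkeit. Mit v(0) = -6 erhalten wir v(t) = -6·exp(-3·t). Die Stammfunktion von der Geschwindigkeit, mit x(0) = 2, ergibt die Position: x(t) = 2·exp(-3·t). Mit x(t) = 2·exp(-3·t) und Einsetzen von t = log(4)/3, finden wir x = 1/2.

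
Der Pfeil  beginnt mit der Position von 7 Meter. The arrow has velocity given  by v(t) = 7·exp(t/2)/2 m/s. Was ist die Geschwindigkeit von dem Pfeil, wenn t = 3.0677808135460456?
Mit v(t) = 7·exp(t/2)/2 und Einsetzen von t = 3.0677808135460456, finden wir v = 16.2266244095150.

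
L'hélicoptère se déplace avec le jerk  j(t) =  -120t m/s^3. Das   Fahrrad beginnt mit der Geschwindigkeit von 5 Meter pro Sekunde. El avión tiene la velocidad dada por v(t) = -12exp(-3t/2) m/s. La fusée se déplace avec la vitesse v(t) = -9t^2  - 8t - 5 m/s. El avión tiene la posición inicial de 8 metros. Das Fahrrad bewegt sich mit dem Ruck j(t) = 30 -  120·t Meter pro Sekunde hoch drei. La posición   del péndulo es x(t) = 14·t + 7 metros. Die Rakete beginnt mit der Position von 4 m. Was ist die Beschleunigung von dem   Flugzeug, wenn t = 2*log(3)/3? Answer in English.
To solve this, we need to take 1 derivative of our velocity equation v(t) = -12·exp(-3·t/2). Differentiating velocity, we get acceleration: a(t) = 18·exp(-3·t/2). Using a(t) = 18·exp(-3·t/2) and substituting t = 2*log(3)/3, we find a = 6.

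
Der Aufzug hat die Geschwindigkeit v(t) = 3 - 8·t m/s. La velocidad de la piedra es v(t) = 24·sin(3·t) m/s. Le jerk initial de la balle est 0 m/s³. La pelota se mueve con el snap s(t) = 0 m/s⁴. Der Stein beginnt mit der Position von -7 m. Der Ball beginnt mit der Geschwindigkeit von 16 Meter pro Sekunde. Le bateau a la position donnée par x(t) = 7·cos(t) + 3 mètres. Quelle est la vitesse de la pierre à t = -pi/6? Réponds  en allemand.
Mit v(t) = 24·sin(3·t) und Einsetzen von t = -pi/6, finden wir v = -24.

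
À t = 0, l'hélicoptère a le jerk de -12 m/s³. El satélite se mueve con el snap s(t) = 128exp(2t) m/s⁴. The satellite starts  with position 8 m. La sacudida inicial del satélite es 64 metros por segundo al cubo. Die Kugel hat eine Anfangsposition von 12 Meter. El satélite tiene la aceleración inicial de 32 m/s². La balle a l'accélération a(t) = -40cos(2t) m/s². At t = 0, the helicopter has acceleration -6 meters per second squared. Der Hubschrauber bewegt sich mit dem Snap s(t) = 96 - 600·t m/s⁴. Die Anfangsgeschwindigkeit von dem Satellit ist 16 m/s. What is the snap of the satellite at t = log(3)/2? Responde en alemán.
Aus der Gleichung für den Snap s(t) = 128·exp(2·t), setzen wir t = log(3)/2 ein und erhalten s = 384.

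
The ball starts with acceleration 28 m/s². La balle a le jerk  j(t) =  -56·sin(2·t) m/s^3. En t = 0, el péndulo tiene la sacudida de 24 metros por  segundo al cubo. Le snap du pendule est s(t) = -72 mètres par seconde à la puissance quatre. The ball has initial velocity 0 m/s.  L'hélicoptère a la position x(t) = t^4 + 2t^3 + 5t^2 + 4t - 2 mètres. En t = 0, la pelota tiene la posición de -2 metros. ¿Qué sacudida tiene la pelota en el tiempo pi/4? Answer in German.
Wir haben den Ruck j(t) = -56·sin(2·t). Durch Einsetzen von t = pi/4: j(pi/4) = -56.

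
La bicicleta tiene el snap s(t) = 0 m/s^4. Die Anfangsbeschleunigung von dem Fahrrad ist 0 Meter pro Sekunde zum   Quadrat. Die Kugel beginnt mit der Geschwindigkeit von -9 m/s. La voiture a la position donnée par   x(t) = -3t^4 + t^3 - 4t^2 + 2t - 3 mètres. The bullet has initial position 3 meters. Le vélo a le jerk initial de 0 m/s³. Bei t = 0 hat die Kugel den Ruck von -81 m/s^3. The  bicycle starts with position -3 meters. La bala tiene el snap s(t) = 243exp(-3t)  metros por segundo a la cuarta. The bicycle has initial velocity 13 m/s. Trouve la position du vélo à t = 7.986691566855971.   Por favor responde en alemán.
Um dies zu lösen, müssen wir 4 Stammfunktionen unserer Gleichung für den Snap s(t) = 0 finden. Die Stammfunktion von dem Snap ist der Ruck. Mit j(0) = 0 erhalten wir j(t) = 0. Durch Integration von dem Ruck und Verwendung der Anfangsbedingung a(0) = 0, erhalten wir a(t) = 0. Das Integral von der Beschleunigung, mit v(0) = 13, ergibt die Geschwindigkeit: v(t) = 13. Mit ∫v(t)dt und Anwendung von x(0) = -3, finden wir x(t) = 13·t - 3. Wir haben die Position x(t) = 13·t - 3. Durch Einsetzen von t = 7.986691566855971: x(7.986691566855971) = 100.826990369128.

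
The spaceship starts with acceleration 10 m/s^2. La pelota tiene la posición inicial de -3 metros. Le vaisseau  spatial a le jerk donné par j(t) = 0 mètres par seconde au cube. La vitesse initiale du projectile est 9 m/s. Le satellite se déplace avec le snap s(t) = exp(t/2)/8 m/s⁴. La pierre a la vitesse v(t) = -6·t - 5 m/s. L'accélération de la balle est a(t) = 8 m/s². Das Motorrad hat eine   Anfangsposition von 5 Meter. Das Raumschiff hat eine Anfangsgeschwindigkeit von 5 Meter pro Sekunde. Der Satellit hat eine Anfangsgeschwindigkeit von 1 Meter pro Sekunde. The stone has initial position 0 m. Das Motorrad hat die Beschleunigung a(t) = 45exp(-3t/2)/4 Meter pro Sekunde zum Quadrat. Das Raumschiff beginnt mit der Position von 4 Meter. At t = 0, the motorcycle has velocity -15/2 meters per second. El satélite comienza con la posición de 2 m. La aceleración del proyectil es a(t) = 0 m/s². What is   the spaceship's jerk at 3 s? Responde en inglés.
From the given jerk equation j(t) = 0, we substitute t = 3 to get j = 0.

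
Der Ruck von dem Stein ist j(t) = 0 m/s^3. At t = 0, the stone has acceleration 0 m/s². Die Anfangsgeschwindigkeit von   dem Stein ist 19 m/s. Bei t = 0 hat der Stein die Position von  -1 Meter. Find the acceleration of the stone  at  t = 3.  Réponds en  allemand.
Wir müssen das Integral unserer Gleichung für den Ruck j(t) = 0 1-mal finden. Die Stammfunktion von dem Ruck ist die Beschleunigung. Mit a(0) = 0 erhalten wir a(t) = 0. Wir haben die Beschleunigung a(t) = 0. Durch Einsetzen von t = 3: a(3) = 0.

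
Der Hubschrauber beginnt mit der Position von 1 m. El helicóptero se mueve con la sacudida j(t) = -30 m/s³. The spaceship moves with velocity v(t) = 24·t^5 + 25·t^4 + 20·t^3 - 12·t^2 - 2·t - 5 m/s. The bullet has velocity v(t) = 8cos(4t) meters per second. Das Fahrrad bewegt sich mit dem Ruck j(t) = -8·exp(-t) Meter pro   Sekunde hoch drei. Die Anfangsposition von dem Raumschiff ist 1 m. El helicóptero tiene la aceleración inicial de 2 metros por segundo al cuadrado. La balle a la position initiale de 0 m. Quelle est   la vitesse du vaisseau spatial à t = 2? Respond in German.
Wir haben die Geschwindigkeit v(t) = 24·t^5 + 25·t^4 + 20·t^3 - 12·t^2 - 2·t - 5. Durch Einsetzen von t = 2: v(2) = 1271.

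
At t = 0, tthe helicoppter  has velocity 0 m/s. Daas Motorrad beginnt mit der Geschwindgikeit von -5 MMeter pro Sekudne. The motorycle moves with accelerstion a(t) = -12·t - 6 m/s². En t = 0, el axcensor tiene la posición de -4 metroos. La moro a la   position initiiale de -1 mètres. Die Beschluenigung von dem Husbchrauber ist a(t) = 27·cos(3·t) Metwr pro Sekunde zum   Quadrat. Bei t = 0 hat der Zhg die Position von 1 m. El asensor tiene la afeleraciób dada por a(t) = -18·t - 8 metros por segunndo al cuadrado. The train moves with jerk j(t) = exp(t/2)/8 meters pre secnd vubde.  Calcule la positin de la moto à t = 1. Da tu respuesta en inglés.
To solve this, we need to take 2 antiderivatives of our acceleration equation a(t) = -12·t - 6. The integral of acceleration, with v(0) = -5, gives velocity: v(t) = -6·t^2 - 6·t - 5. Integrating velocity and using the initial condition x(0) = -1, we get x(t) = -2·t^3 - 3·t^2 - 5·t - 1. We have position x(t) = -2·t^3 - 3·t^2 - 5·t - 1. Substituting t = 1: x(1) = -11.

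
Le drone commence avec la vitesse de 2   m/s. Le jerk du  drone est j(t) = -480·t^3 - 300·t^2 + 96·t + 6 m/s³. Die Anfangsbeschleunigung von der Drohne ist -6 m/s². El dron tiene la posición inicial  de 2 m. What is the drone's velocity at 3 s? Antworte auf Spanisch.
Para resolver esto, necesitamos tomar 2 antiderivadas de nuestra ecuación de la sacudida j(t) = -480·t^3 - 300·t^2 + 96·t + 6. La antiderivada de la sacudida, con a(0) = -6, da la aceleración: a(t) = -120·t^4 - 100·t^3 + 48·t^2 + 6·t - 6. La antiderivada de la aceleración, con v(0) = 2, da la velocidad: v(t) = -24·t^5 - 25·t^4 + 16·t^3 + 3·t^2 - 6·t + 2. Tenemos la velocidad v(t) = -24·t^5 - 25·t^4 + 16·t^3 + 3·t^2 - 6·t + 2. Sustituyendo t = 3: v(3) = -7414.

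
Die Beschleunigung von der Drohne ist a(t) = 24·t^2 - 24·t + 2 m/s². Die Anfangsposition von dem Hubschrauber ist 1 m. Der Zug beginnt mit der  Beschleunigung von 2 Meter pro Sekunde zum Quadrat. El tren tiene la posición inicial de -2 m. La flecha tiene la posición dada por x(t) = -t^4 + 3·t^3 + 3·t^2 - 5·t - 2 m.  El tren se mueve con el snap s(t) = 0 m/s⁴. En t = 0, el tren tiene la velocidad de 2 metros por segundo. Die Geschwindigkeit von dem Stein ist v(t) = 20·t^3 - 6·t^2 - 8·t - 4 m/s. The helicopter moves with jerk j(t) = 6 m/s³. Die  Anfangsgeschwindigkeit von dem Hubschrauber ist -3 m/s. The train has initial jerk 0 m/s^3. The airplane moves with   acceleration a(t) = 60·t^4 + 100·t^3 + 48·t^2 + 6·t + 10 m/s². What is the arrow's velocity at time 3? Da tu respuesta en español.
Partiendo de la posición x(t) = -t^4 + 3·t^3 + 3·t^2 - 5·t - 2, tomamos 1 derivada. Tomando d/dt de x(t), encontramos v(t) = -4·t^3 + 9·t^2 + 6·t - 5. Tenemos la velocidad v(t) = -4·t^3 + 9·t^2 + 6·t - 5. Sustituyendo t = 3: v(3) = -14.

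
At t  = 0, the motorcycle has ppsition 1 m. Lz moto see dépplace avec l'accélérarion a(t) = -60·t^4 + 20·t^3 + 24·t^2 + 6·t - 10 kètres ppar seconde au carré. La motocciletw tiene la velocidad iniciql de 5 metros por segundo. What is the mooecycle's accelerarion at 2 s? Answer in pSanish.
Tenemos la aceleración a(t) = -60·t^4 + 20·t^3 + 24·t^2 + 6·t - 10. Sustituyendo t = 2: a(2) = -702.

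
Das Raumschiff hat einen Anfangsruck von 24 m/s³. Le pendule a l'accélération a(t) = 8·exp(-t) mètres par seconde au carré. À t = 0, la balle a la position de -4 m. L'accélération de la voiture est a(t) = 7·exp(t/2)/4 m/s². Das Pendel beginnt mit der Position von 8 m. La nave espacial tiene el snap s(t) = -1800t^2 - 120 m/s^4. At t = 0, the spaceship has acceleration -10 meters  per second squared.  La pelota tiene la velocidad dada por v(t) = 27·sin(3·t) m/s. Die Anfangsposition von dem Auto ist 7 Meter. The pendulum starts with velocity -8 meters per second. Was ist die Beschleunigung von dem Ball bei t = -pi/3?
Ausgehend von der Geschwindigkeit v(t) = 27·sin(3·t), nehmen wir 1 Ableitung. Die Ableitung von der Geschwindigkeit ergibt die Beschleunigung: a(t) = 81·cos(3·t). Wir haben die Beschleunigung a(t) = 81·cos(3·t). Durch Einsetzen von t = -pi/3: a(-pi/3) = -81.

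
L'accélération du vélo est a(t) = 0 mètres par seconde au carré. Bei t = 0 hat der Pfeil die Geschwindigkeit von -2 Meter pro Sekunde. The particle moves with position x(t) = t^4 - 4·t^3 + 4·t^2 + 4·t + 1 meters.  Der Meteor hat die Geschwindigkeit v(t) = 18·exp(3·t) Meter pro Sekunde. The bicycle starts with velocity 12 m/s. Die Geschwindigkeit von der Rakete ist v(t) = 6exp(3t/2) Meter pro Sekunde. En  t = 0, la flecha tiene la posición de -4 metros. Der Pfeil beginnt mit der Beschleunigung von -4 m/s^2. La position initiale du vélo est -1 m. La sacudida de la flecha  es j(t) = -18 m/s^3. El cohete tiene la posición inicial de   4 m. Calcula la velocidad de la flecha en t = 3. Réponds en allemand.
Wir müssen das Integral unserer Gleichung für den Ruck j(t) = -18 2-mal finden. Mit ∫j(t)dt und Anwendung von a(0) = -4, finden wir a(t) = -18·t - 4. Die Stammfunktion von der Beschleunigung, mit v(0) = -2, ergibt die Geschwindigkeit: v(t) = -9·t^2 - 4·t - 2. Aus der Gleichung für die Geschwindigkeit v(t) = -9·t^2 - 4·t - 2, setzen wir t = 3 ein und erhalten v = -95.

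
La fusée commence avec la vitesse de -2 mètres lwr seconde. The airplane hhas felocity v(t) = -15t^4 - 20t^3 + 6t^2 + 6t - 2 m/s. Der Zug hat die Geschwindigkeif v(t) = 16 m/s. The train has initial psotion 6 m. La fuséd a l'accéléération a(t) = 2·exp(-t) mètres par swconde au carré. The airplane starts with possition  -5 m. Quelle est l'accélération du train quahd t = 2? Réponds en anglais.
Starting from velocity v(t) = 16, we take 1 derivative. Taking d/dt of v(t), we find a(t) = 0. Using a(t) = 0 and substituting t = 2, we find a = 0.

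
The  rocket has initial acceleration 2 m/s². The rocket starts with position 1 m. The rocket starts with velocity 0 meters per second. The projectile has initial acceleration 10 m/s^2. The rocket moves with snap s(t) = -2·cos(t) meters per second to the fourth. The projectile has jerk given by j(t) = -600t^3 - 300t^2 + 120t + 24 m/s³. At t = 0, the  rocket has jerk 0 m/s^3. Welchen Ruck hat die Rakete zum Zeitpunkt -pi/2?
Um dies zu lösen, müssen wir 1 Stammfunktion unserer Gleichung für den Snap s(t) = -2·cos(t) finden. Die Stammfunktion von dem Snap ist der Ruck. Mit j(0) = 0 erhalten wir j(t) = -2·sin(t). Aus der Gleichung für den Ruck j(t) = -2·sin(t), setzen wir t = -pi/2 ein und erhalten j = 2.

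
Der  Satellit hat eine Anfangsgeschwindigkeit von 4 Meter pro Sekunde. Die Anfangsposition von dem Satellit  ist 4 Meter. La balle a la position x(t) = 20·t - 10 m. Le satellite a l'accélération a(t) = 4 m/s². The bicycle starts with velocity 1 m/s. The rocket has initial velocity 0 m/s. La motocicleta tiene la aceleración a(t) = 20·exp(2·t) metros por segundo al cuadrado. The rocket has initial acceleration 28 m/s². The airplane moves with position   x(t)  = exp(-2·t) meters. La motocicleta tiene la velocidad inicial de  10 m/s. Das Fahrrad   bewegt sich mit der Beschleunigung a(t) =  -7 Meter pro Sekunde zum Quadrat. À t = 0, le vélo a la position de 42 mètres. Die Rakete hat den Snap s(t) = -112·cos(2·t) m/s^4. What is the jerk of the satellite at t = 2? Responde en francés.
En partant de l'accélération a(t) = 4, nous prenons 1 dérivée. En prenant d/dt de a(t), nous trouvons j(t) = 0. En utilisant j(t) = 0 et en substituant t = 2, nous trouvons j = 0.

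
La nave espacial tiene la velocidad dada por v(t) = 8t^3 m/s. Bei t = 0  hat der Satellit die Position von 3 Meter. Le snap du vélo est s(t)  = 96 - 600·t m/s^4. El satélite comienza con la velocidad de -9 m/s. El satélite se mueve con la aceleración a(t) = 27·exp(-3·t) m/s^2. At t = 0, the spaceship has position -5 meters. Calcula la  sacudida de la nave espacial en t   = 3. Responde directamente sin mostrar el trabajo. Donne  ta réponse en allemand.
Der Ruck bei t = 3 ist j = 144.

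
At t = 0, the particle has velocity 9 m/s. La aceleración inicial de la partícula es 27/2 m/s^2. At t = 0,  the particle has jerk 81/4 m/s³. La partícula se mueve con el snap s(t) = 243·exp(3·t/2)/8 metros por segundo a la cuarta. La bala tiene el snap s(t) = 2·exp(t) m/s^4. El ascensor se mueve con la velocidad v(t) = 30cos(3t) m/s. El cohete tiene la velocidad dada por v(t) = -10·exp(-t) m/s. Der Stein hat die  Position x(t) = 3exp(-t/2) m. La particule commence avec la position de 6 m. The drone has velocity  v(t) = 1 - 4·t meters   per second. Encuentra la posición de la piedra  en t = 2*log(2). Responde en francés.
En utilisant x(t) = 3·exp(-t/2) et en substituant t = 2*log(2), nous trouvons x = 3/2.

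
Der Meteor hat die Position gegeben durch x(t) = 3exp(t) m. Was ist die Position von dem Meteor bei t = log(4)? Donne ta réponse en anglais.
We have position x(t) = 3·exp(t). Substituting t = log(4): x(log(4)) = 12.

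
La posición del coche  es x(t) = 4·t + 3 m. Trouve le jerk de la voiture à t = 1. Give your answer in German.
Wir müssen unsere Gleichung für die Position x(t) = 4·t + 3 3-mal ableiten. Die Ableitung von der Position ergibt die Geschwindigkeit: v(t) = 4. Durch Ableiten von der Geschwindigkeit erhalten wir die Beschleunigung: a(t) = 0. Durch Ableiten von der Beschleunigung erhalten wir den Ruck: j(t) = 0. Wir haben den Ruck j(t) = 0. Durch Einsetzen von t = 1: j(1) = 0.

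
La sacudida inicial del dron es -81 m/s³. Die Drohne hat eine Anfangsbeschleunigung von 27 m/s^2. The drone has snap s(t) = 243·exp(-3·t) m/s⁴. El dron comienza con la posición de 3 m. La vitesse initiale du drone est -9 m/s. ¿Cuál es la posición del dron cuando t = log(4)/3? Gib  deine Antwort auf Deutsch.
Um dies zu lösen, müssen wir 4 Integrale unserer Gleichung für den Snap s(t) = 243·exp(-3·t) finden. Das Integral von dem Snap ist der Ruck. Mit j(0) = -81 erhalten wir j(t) = -81·exp(-3·t). Mit ∫j(t)dt und Anwendung von a(0) = 27, finden wir a(t) = 27·exp(-3·t). Durch Integration von der Beschleunigung und Verwendung der Anfangsbedingung v(0) = -9, erhalten wir v(t) = -9·exp(-3·t). Mit ∫v(t)dt und Anwendung von x(0) = 3, finden wir x(t) = 3·exp(-3·t). Wir haben die Position x(t) = 3·exp(-3·t). Durch Einsetzen von t = log(4)/3: x(log(4)/3) = 3/4.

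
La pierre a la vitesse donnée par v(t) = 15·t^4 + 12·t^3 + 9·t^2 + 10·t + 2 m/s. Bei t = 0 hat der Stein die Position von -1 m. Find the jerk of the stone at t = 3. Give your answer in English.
Starting from velocity v(t) = 15·t^4 + 12·t^3 + 9·t^2 + 10·t + 2, we take 2 derivatives. Differentiating velocity, we get acceleration: a(t) = 60·t^3 + 36·t^2 + 18·t + 10. The derivative of acceleration gives jerk: j(t) = 180·t^2 + 72·t + 18. Using j(t) = 180·t^2 + 72·t + 18 and substituting t = 3, we find j = 1854.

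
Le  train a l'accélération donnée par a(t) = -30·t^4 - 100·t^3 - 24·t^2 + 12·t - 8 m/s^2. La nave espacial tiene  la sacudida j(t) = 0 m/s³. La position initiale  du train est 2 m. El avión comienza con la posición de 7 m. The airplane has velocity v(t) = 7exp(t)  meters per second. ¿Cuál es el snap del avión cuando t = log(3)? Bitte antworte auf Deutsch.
Um dies zu lösen, müssen wir 3 Ableitungen unserer Gleichung für die Geschwindigkeit v(t) = 7·exp(t) nehmen. Durch Ableiten von der Geschwindigkeit erhalten wir die Beschleunigung: a(t) = 7·exp(t). Die Ableitung von der Beschleunigung ergibt den Ruck: j(t) = 7·exp(t). Mit d/dt von j(t) finden wir s(t) = 7·exp(t). Mit s(t) = 7·exp(t) und Einsetzen von t = log(3), finden wir s = 21.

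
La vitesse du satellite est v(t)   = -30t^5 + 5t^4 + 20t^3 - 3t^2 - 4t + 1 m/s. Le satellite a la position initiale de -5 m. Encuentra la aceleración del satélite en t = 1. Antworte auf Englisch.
We must differentiate our velocity equation v(t) = -30·t^5 + 5·t^4 + 20·t^3 - 3·t^2 - 4·t + 1 1 time. The derivative of velocity gives acceleration: a(t) = -150·t^4 + 20·t^3 + 60·t^2 - 6·t - 4. We have acceleration a(t) = -150·t^4 + 20·t^3 + 60·t^2 - 6·t - 4. Substituting t = 1: a(1) = -80.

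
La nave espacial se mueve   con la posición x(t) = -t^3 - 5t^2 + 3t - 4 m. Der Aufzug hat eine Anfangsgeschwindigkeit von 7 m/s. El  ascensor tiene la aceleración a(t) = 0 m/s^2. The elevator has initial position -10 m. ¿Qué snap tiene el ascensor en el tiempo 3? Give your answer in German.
Um dies zu lösen, müssen wir 2 Ableitungen unserer Gleichung für die Beschleunigung a(t) = 0 nehmen. Die Ableitung von der Beschleunigung ergibt den Ruck: j(t) = 0. Durch Ableiten von dem Ruck erhalten wir den Snap: s(t) = 0. Mit s(t) = 0 und Einsetzen von t = 3, finden wir s = 0.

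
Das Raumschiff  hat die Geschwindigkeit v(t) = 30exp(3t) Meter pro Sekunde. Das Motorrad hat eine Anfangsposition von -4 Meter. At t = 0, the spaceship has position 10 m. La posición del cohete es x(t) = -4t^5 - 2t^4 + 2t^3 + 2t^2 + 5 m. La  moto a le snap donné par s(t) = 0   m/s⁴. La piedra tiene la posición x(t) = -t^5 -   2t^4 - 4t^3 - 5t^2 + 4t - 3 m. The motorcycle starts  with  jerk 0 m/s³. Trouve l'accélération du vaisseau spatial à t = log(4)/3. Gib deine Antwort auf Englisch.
Starting from velocity v(t) = 30·exp(3·t), we take 1 derivative. Differentiating velocity, we get acceleration: a(t) = 90·exp(3·t). From the given acceleration equation a(t) = 90·exp(3·t), we substitute t = log(4)/3 to get a = 360.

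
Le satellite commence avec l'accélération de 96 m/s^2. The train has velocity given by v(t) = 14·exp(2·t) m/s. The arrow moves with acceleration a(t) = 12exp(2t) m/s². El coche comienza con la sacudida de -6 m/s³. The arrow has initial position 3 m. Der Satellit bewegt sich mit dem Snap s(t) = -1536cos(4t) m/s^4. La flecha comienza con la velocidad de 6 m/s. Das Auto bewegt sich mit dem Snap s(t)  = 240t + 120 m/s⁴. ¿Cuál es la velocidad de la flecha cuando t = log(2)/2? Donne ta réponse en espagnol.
Partiendo de la aceleración a(t) = 12·exp(2·t), tomamos 1 antiderivada. La antiderivada de la aceleración, con v(0) = 6, da la velocidad: v(t) = 6·exp(2·t). Usando v(t) = 6·exp(2·t) y sustituyendo t = log(2)/2, encontramos v = 12.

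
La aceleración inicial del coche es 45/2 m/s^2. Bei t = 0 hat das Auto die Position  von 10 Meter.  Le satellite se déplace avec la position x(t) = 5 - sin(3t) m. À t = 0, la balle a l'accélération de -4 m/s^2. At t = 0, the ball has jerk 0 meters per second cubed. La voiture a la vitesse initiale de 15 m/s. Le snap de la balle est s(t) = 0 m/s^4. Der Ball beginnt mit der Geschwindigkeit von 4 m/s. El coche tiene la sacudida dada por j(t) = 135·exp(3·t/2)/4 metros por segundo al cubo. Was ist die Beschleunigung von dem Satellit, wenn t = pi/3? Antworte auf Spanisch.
Para resolver esto, necesitamos tomar 2 derivadas de nuestra ecuación de la posición x(t) = 5 - sin(3·t). La derivada de la posición da la velocidad: v(t) = -3·cos(3·t). Tomando d/dt de v(t), encontramos a(t) = 9·sin(3·t). De la ecuación de la aceleración a(t) = 9·sin(3·t), sustituimos t = pi/3 para obtener a = 0.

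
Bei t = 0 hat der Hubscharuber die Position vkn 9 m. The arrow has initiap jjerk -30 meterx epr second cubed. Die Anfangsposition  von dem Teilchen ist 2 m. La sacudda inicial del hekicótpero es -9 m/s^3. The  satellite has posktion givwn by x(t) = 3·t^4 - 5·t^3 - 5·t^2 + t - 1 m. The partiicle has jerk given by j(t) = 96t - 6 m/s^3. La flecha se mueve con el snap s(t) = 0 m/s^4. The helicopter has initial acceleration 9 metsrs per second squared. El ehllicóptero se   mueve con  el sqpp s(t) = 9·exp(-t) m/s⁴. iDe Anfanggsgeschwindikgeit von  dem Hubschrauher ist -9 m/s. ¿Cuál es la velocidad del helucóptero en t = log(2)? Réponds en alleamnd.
Wir müssen die Stammfunktion unserer Gleichung für den Snap s(t) = 9·exp(-t) 3-mal finden. Das Integral von dem Snap ist der Ruck. Mit j(0) = -9 erhalten wir j(t) = -9·exp(-t). Die Stammfunktion von dem Ruck ist die Beschleunigung. Mit a(0) = 9 erhalten wir a(t) = 9·exp(-t). Das Integral von der Beschleunigung ist die Geschwindigkeit. Mit v(0) = -9 erhalten wir v(t) = -9·exp(-t). Mit v(t) = -9·exp(-t) und Einsetzen von t = log(2), finden wir v = -9/2.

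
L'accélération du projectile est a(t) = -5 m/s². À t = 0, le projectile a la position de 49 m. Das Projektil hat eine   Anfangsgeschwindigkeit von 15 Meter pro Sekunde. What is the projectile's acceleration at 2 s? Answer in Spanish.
Tenemos la aceleración a(t) = -5. Sustituyendo t = 2: a(2) = -5.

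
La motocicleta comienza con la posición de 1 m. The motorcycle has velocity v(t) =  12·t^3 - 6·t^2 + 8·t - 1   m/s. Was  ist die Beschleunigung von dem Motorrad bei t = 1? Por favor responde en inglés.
Starting from velocity v(t) = 12·t^3 - 6·t^2 + 8·t - 1, we take 1 derivative. Differentiating velocity, we get acceleration: a(t) = 36·t^2 - 12·t + 8. From the given acceleration equation a(t) = 36·t^2 - 12·t + 8, we substitute t = 1 to get a = 32.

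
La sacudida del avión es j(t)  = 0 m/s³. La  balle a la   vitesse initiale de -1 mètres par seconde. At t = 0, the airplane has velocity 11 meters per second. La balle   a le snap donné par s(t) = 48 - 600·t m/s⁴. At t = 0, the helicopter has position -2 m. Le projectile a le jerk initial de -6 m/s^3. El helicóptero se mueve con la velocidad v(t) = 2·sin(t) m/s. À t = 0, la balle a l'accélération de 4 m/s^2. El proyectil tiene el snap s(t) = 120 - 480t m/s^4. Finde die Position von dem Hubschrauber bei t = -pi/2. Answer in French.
Nous devons intégrer notre équation de la vitesse v(t) = 2·sin(t) 1 fois. En prenant ∫v(t)dt et en appliquant x(0) = -2, nous trouvons x(t) = -2·cos(t). De l'équation de la position x(t) = -2·cos(t), nous substituons t = -pi/2 pour obtenir x = 0.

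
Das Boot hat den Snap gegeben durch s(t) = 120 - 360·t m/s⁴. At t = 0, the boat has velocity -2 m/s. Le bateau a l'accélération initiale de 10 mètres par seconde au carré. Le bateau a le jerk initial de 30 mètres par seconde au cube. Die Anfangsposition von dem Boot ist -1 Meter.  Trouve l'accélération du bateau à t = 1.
Nous devons trouver l'intégrale de notre équation du snap s(t) = 120 - 360·t 2 fois. En prenant ∫s(t)dt et en appliquant j(0) = 30, nous trouvons j(t) = -180·t^2 + 120·t + 30. En prenant ∫j(t)dt et en appliquant a(0) = 10, nous trouvons a(t) = -60·t^3 + 60·t^2 + 30·t + 10. En utilisant a(t) = -60·t^3 + 60·t^2 + 30·t + 10 et en substituant t = 1, nous trouvons a = 40.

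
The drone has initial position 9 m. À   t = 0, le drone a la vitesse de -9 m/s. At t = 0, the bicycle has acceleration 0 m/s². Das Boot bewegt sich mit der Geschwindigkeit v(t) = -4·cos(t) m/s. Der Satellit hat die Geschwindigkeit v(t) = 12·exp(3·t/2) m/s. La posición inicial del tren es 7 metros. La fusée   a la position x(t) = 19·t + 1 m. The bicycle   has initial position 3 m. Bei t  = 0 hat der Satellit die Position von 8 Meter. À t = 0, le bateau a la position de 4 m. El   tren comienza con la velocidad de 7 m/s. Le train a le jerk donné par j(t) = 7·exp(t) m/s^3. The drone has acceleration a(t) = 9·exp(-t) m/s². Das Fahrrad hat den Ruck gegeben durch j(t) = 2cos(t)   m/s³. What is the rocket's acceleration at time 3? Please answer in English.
To solve this, we need to take 2 derivatives of our position equation x(t) = 19·t + 1. Differentiating position, we get velocity: v(t) = 19. Differentiating velocity, we get acceleration: a(t) = 0. Using a(t) = 0 and substituting t = 3, we find a = 0.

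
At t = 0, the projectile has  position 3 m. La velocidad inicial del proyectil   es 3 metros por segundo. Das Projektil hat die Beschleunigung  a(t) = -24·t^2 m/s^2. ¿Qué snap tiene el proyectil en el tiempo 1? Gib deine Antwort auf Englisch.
To solve this, we need to take 2 derivatives of our acceleration equation a(t) = -24·t^2. Taking d/dt of a(t), we find j(t) = -48·t. The derivative of jerk gives snap: s(t) = -48. From the given snap equation s(t) = -48, we substitute t = 1 to get s = -48.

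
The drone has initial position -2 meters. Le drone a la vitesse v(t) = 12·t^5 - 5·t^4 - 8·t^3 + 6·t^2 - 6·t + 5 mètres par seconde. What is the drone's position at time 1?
We must find the antiderivative of our velocity equation v(t) = 12·t^5 - 5·t^4 - 8·t^3 + 6·t^2 - 6·t + 5 1 time. The integral of velocity, with x(0) = -2, gives position: x(t) = 2·t^6 - t^5 - 2·t^4 + 2·t^3 - 3·t^2 + 5·t - 2. We have position x(t) = 2·t^6 - t^5 - 2·t^4 + 2·t^3 - 3·t^2 + 5·t - 2. Substituting t = 1: x(1) = 1.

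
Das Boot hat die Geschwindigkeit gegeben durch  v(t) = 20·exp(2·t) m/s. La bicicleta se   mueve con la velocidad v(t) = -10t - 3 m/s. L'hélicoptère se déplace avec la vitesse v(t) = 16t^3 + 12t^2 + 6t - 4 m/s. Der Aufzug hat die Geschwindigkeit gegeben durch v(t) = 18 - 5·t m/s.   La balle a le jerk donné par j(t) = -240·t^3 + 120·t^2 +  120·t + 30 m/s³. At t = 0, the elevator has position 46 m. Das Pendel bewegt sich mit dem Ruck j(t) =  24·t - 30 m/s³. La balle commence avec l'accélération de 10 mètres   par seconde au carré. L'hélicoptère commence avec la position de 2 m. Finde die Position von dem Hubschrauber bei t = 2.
Ausgehend von der Geschwindigkeit v(t) = 16·t^3 + 12·t^2 + 6·t - 4, nehmen wir 1 Integral. Mit ∫v(t)dt und Anwendung von x(0) = 2, finden wir x(t) = 4·t^4 + 4·t^3 + 3·t^2 - 4·t + 2. Aus der Gleichung für die Position x(t) = 4·t^4 + 4·t^3 + 3·t^2 - 4·t + 2, setzen wir t = 2 ein und erhalten x = 102.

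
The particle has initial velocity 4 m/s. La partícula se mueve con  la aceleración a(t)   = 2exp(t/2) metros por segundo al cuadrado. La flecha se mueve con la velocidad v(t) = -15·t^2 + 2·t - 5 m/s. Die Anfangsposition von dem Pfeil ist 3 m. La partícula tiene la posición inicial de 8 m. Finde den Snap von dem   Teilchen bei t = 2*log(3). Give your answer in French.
Nous devons dériver notre équation de l'accélération a(t) = 2·exp(t/2) 2 fois. En dérivant l'accélération, nous obtenons le jerk: j(t) = exp(t/2). En dérivant le jerk, nous obtenons le snap: s(t) = exp(t/2)/2. De l'équation du snap s(t) = exp(t/2)/2, nous substituons t = 2*log(3) pour obtenir s = 3/2.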